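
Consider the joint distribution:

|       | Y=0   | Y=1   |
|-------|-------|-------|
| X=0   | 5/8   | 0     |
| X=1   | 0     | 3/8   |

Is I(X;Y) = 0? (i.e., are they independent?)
Marginal P(X) (row sums):
  P(X=0) = 5/8 + 0 = 5/8
  P(X=1) = 0 + 3/8 = 3/8
Marginal P(Y) (column sums):
  P(Y=0) = 5/8 + 0 = 5/8
  P(Y=1) = 0 + 3/8 = 3/8

X and Y are independent iff P(X=i,Y=j) = P(X=i)·P(Y=j) for every cell.
  P(X=0)·P(Y=0) = 5/8 × 5/8 = 25/64, but P(X=0,Y=0) = 5/8 ✗

No, X and Y are not independent. Quantitatively, I(X;Y) > 0:

H(X) = -[(5/8)·log₂(5/8) + (3/8)·log₂(3/8)]
  = 0.4238 + 0.5306
  = 0.9544 bits
H(Y) = -[(5/8)·log₂(5/8) + (3/8)·log₂(3/8)]
  = 0.4238 + 0.5306
  = 0.9544 bits
H(X,Y) = -[(5/8)·log₂(5/8) + (3/8)·log₂(3/8)]
  = 0.4238 + 0.5306
  = 0.9544 bits
I(X;Y) = H(X) + H(Y) - H(X,Y) = 0.9544 + 0.9544 - 0.9544 = 0.9544 bits > 0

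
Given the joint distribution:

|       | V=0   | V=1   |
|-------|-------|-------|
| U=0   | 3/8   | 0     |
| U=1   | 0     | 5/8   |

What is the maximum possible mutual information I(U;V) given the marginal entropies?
The upper bound on mutual information is I(U;V) ≤ min(H(U), H(V)).

Marginal P(U) (row sums):
  P(U=0) = 3/8 + 0 = 3/8
  P(U=1) = 0 + 5/8 = 5/8
Marginal P(V) (column sums):
  P(V=0) = 3/8 + 0 = 3/8
  P(V=1) = 0 + 5/8 = 5/8

H(U) = -[(3/8)·log₂(3/8) + (5/8)·log₂(5/8)]
  = 0.5306 + 0.4238
  = 0.9544 bits
H(V) = -[(3/8)·log₂(3/8) + (5/8)·log₂(5/8)]
  = 0.5306 + 0.4238
  = 0.9544 bits

Maximum possible I(U;V) = min(0.9544, 0.9544) = 0.9544 bits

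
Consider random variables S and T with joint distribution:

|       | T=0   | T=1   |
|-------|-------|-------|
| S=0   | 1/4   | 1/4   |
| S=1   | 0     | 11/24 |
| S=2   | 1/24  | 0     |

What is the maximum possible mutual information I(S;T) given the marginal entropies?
The upper bound on mutual information is I(S;T) ≤ min(H(S), H(T)).

Marginal P(S) (row sums):
  P(S=0) = 1/4 + 1/4 = 1/2
  P(S=1) = 0 + 11/24 = 11/24
  P(S=2) = 1/24 + 0 = 1/24
Marginal P(T) (column sums):
  P(T=0) = 1/4 + 0 + 1/24 = 7/24
  P(T=1) = 1/4 + 11/24 + 0 = 17/24

H(S) = -[(1/2)·log₂(1/2) + (11/24)·log₂(11/24) + (1/24)·log₂(1/24)]
  = 0.5000 + 0.5159 + 0.1910
  = 1.2069 bits
H(T) = -[(7/24)·log₂(7/24) + (17/24)·log₂(17/24)]
  = 0.5185 + 0.3524
  = 0.8709 bits

Maximum possible I(S;T) = min(1.2069, 0.8709) = 0.8709 bits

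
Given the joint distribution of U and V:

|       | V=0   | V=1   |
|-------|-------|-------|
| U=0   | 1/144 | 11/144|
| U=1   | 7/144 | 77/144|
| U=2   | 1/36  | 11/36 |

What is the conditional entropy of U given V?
Marginal P(V) (column sums):
  P(V=0) = 1/144 + 7/144 + 1/36 = 1/12
  P(V=1) = 11/144 + 77/144 + 11/36 = 11/12

H(U|V) = -Σ P(U,V)·log₂ P(U|V), where P(U|V) = P(U,V) / P(V)
  (U=0,V=0): P(U|V) = (1/144)/(1/12) = 1/12;  -(1/144)·log₂(1/12) = 0.0249
  (U=0,V=1): P(U|V) = (11/144)/(11/12) = 1/12;  -(11/144)·log₂(1/12) = 0.2739
  (U=1,V=0): P(U|V) = (7/144)/(1/12) = 7/12;  -(7/144)·log₂(7/12) = 0.0378
  (U=1,V=1): P(U|V) = (77/144)/(11/12) = 7/12;  -(77/144)·log₂(7/12) = 0.4158
  (U=2,V=0): P(U|V) = (1/36)/(1/12) = 1/3;  -(1/36)·log₂(1/3) = 0.0440
  (U=2,V=1): P(U|V) = (11/36)/(11/12) = 1/3;  -(11/36)·log₂(1/3) = 0.4843
H(U|V) = 0.0249 + 0.2739 + 0.0378 + 0.4158 + 0.0440 + 0.4843
  = 1.2807 bits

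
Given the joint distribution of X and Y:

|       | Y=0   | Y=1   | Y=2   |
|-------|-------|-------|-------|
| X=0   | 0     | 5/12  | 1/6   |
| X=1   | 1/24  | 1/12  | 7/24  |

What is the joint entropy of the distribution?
H(X,Y) = -Σ P(X,Y) log₂ P(X,Y), summed over the non-zero cells:
H(X,Y) = -[(5/12)·log₂(5/12) + (1/6)·log₂(1/6) + (1/24)·log₂(1/24) + (1/12)·log₂(1/12) + (7/24)·log₂(7/24)]
  = 0.5263 + 0.4308 + 0.1910 + 0.2987 + 0.5185
  = 1.9653 bits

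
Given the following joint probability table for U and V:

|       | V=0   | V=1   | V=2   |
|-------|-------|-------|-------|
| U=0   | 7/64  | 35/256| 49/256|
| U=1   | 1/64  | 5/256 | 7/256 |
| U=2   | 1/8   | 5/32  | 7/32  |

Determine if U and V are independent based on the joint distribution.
Marginal P(U) (row sums):
  P(U=0) = 7/64 + 35/256 + 49/256 = 7/16
  P(U=1) = 1/64 + 5/256 + 7/256 = 1/16
  P(U=2) = 1/8 + 5/32 + 7/32 = 1/2
Marginal P(V) (column sums):
  P(V=0) = 7/64 + 1/64 + 1/8 = 1/4
  P(V=1) = 35/256 + 5/256 + 5/32 = 5/16
  P(V=2) = 49/256 + 7/256 + 7/32 = 7/16

U and V are independent iff P(U=i,V=j) = P(U=i)·P(V=j) for every cell.
  P(U=0)·P(V=0) = 7/16 × 1/4 = 7/64 = P(U=0,V=0) ✓
  P(U=0)·P(V=1) = 7/16 × 5/16 = 35/256 = P(U=0,V=1) ✓
  P(U=0)·P(V=2) = 7/16 × 7/16 = 49/256 = P(U=0,V=2) ✓
  P(U=1)·P(V=0) = 1/16 × 1/4 = 1/64 = P(U=1,V=0) ✓
  P(U=1)·P(V=1) = 1/16 × 5/16 = 5/256 = P(U=1,V=1) ✓
  P(U=1)·P(V=2) = 1/16 × 7/16 = 7/256 = P(U=1,V=2) ✓
  P(U=2)·P(V=0) = 1/2 × 1/4 = 1/8 = P(U=2,V=0) ✓
  P(U=2)·P(V=1) = 1/2 × 5/16 = 5/32 = P(U=2,V=1) ✓
  P(U=2)·P(V=2) = 1/2 × 7/16 = 7/32 = P(U=2,V=2) ✓

Yes, U and V are independent: every cell factors, so I(U;V) = 0 bits.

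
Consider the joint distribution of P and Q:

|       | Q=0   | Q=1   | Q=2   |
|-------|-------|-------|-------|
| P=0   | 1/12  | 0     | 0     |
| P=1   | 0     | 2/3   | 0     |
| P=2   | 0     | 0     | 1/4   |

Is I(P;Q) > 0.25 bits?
Marginal P(P) (row sums):
  P(P=0) = 1/12 + 0 + 0 = 1/12
  P(P=1) = 0 + 2/3 + 0 = 2/3
  P(P=2) = 0 + 0 + 1/4 = 1/4
Marginal P(Q) (column sums):
  P(Q=0) = 1/12 + 0 + 0 = 1/12
  P(Q=1) = 0 + 2/3 + 0 = 2/3
  P(Q=2) = 0 + 0 + 1/4 = 1/4

H(P) = -[(1/12)·log₂(1/12) + (2/3)·log₂(2/3) + (1/4)·log₂(1/4)]
  = 0.2987 + 0.3900 + 0.5000
  = 1.1887 bits
H(Q) = -[(1/12)·log₂(1/12) + (2/3)·log₂(2/3) + (1/4)·log₂(1/4)]
  = 0.2987 + 0.3900 + 0.5000
  = 1.1887 bits
H(P,Q) = -[(1/12)·log₂(1/12) + (2/3)·log₂(2/3) + (1/4)·log₂(1/4)]
  = 0.2987 + 0.3900 + 0.5000
  = 1.1887 bits

I(P;Q) = H(P) + H(Q) - H(P,Q)
  = 1.1887 + 1.1887 - 1.1887
  = 1.1887 bits

Yes. I(P;Q) = 1.1887 bits, which is > 0.25 bits.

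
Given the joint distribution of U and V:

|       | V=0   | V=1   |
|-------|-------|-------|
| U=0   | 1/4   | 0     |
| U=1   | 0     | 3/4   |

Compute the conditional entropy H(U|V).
Marginal P(V) (column sums):
  P(V=0) = 1/4 + 0 = 1/4
  P(V=1) = 0 + 3/4 = 3/4

H(U|V) = -Σ P(U,V)·log₂ P(U|V), where P(U|V) = P(U,V) / P(V)
  (cells with P(U,V) = 0 contribute 0)
  (U=0,V=0): P(U|V) = (1/4)/(1/4) = 1;  -(1/4)·log₂(1) = 0.0000
  (U=1,V=1): P(U|V) = (3/4)/(3/4) = 1;  -(3/4)·log₂(1) = 0.0000
H(U|V) = 0.0000 + 0.0000
  = 0.0000 bits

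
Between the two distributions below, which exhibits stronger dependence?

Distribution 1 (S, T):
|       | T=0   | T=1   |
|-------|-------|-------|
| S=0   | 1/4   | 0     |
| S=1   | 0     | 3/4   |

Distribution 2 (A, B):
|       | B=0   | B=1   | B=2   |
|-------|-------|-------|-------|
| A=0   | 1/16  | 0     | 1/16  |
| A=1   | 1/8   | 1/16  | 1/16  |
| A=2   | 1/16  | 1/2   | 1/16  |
Distribution 1 (S, T):
Marginal P(S) (row sums):
  P(S=0) = 1/4 + 0 = 1/4
  P(S=1) = 0 + 3/4 = 3/4
Marginal P(T) (column sums):
  P(T=0) = 1/4 + 0 = 1/4
  P(T=1) = 0 + 3/4 = 3/4

H(S) = -[(1/4)·log₂(1/4) + (3/4)·log₂(3/4)]
  = 0.5000 + 0.3113
  = 0.8113 bits
H(T) = -[(1/4)·log₂(1/4) + (3/4)·log₂(3/4)]
  = 0.5000 + 0.3113
  = 0.8113 bits
H(S,T) = -[(1/4)·log₂(1/4) + (3/4)·log₂(3/4)]
  = 0.5000 + 0.3113
  = 0.8113 bits

I(S;T) = H(S) + H(T) - H(S,T)
  = 0.8113 + 0.8113 - 0.8113
  = 0.8113 bits

Distribution 2 (A, B):
Marginal P(A) (row sums):
  P(A=0) = 1/16 + 0 + 1/16 = 1/8
  P(A=1) = 1/8 + 1/16 + 1/16 = 1/4
  P(A=2) = 1/16 + 1/2 + 1/16 = 5/8
Marginal P(B) (column sums):
  P(B=0) = 1/16 + 1/8 + 1/16 = 1/4
  P(B=1) = 0 + 1/16 + 1/2 = 9/16
  P(B=2) = 1/16 + 1/16 + 1/16 = 3/16

H(A) = -[(1/8)·log₂(1/8) + (1/4)·log₂(1/4) + (5/8)·log₂(5/8)]
  = 0.3750 + 0.5000 + 0.4238
  = 1.2988 bits
H(B) = -[(1/4)·log₂(1/4) + (9/16)·log₂(9/16) + (3/16)·log₂(3/16)]
  = 0.5000 + 0.4669 + 0.4528
  = 1.4197 bits
H(A,B) = -[(1/16)·log₂(1/16) + (1/16)·log₂(1/16) + (1/8)·log₂(1/8) + (1/16)·log₂(1/16) + (1/16)·log₂(1/16) + (1/16)·log₂(1/16) + (1/2)·log₂(1/2) + (1/16)·log₂(1/16)]
  = 0.2500 + 0.2500 + 0.3750 + 0.2500 + 0.2500 + 0.2500 + 0.5000 + 0.2500
  = 2.3750 bits

I(A;B) = H(A) + H(B) - H(A,B)
  = 1.2988 + 1.4197 - 2.3750
  = 0.3435 bits

I(S;T) = 0.8113 bits > I(A;B) = 0.3435 bits, so (S, T) has the higher mutual information (stronger dependence).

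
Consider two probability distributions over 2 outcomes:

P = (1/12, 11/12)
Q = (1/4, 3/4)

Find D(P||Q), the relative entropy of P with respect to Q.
D(P||Q) = Σ P(i) log₂(P(i)/Q(i))
  i=0: (1/12) × log₂((1/12)/(1/4)) = (1/12) × log₂(1/3) = -0.1321
  i=1: (11/12) × log₂((11/12)/(3/4)) = (11/12) × log₂(11/9) = 0.2654
D(P||Q) = -0.1321 + 0.2654
  = 0.1333 bits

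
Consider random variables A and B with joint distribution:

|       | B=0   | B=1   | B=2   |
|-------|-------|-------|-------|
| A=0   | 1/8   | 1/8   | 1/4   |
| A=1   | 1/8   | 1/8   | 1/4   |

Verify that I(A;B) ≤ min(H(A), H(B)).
Marginal P(A) (row sums):
  P(A=0) = 1/8 + 1/8 + 1/4 = 1/2
  P(A=1) = 1/8 + 1/8 + 1/4 = 1/2
Marginal P(B) (column sums):
  P(B=0) = 1/8 + 1/8 = 1/4
  P(B=1) = 1/8 + 1/8 = 1/4
  P(B=2) = 1/4 + 1/4 = 1/2

H(A) = -[(1/2)·log₂(1/2) + (1/2)·log₂(1/2)]
  = 0.5000 + 0.5000
  = 1.0000 bits
H(B) = -[(1/4)·log₂(1/4) + (1/4)·log₂(1/4) + (1/2)·log₂(1/2)]
  = 0.5000 + 0.5000 + 0.5000
  = 1.5000 bits
H(A,B) = -[(1/8)·log₂(1/8) + (1/8)·log₂(1/8) + (1/4)·log₂(1/4) + (1/8)·log₂(1/8) + (1/8)·log₂(1/8) + (1/4)·log₂(1/4)]
  = 0.3750 + 0.3750 + 0.5000 + 0.3750 + 0.3750 + 0.5000
  = 2.5000 bits

I(A;B) = H(A) + H(B) - H(A,B)
  = 1.0000 + 1.5000 - 2.5000
  = 0.0000 bits

min(H(A), H(B)) = min(1.0000, 1.5000) = 1.0000 bits
Since 0.0000 ≤ 1.0000, the bound is satisfied ✓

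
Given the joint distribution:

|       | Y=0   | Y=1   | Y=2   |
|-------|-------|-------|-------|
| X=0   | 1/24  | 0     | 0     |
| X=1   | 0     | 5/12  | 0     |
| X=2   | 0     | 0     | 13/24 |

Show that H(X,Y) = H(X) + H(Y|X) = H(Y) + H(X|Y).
Marginal P(X) (row sums):
  P(X=0) = 1/24 + 0 + 0 = 1/24
  P(X=1) = 0 + 5/12 + 0 = 5/12
  P(X=2) = 0 + 0 + 13/24 = 13/24
Marginal P(Y) (column sums):
  P(Y=0) = 1/24 + 0 + 0 = 1/24
  P(Y=1) = 0 + 5/12 + 0 = 5/12
  P(Y=2) = 0 + 0 + 13/24 = 13/24

Decomposition 1: H(X) + H(Y|X)
H(X) = -[(1/24)·log₂(1/24) + (5/12)·log₂(5/12) + (13/24)·log₂(13/24)]
  = 0.1910 + 0.5263 + 0.4791
  = 1.1964 bits
H(Y|X) = -Σ P(X,Y)·log₂ P(Y|X), where P(Y|X) = P(X,Y) / P(X)
  (cells with P(X,Y) = 0 contribute 0)
  (X=0,Y=0): P(Y|X) = (1/24)/(1/24) = 1;  -(1/24)·log₂(1) = 0.0000
  (X=1,Y=1): P(Y|X) = (5/12)/(5/12) = 1;  -(5/12)·log₂(1) = 0.0000
  (X=2,Y=2): P(Y|X) = (13/24)/(13/24) = 1;  -(13/24)·log₂(1) = 0.0000
H(Y|X) = 0.0000 + 0.0000 + 0.0000
  = 0.0000 bits
H(X) + H(Y|X) = 1.1964 + 0.0000 = 1.1964 bits

Decomposition 2: H(Y) + H(X|Y)
H(Y) = -[(1/24)·log₂(1/24) + (5/12)·log₂(5/12) + (13/24)·log₂(13/24)]
  = 0.1910 + 0.5263 + 0.4791
  = 1.1964 bits
H(X|Y) = -Σ P(X,Y)·log₂ P(X|Y), where P(X|Y) = P(X,Y) / P(Y)
  (cells with P(X,Y) = 0 contribute 0)
  (X=0,Y=0): P(X|Y) = (1/24)/(1/24) = 1;  -(1/24)·log₂(1) = 0.0000
  (X=1,Y=1): P(X|Y) = (5/12)/(5/12) = 1;  -(5/12)·log₂(1) = 0.0000
  (X=2,Y=2): P(X|Y) = (13/24)/(13/24) = 1;  -(13/24)·log₂(1) = 0.0000
H(X|Y) = 0.0000 + 0.0000 + 0.0000
  = 0.0000 bits
H(Y) + H(X|Y) = 1.1964 + 0.0000 = 1.1964 bits

Direct computation of the joint entropy:
H(X,Y) = -[(1/24)·log₂(1/24) + (5/12)·log₂(5/12) + (13/24)·log₂(13/24)]
  = 0.1910 + 0.5263 + 0.4791
  = 1.1964 bits

All three agree: H(X,Y) = 1.1964 bits ✓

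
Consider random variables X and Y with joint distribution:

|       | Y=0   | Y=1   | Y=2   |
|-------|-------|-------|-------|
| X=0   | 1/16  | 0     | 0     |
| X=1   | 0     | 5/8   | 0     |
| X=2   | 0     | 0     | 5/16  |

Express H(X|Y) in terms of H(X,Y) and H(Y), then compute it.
H(X|Y) = H(X,Y) - H(Y)

Marginal P(Y) (column sums):
  P(Y=0) = 1/16 + 0 + 0 = 1/16
  P(Y=1) = 0 + 5/8 + 0 = 5/8
  P(Y=2) = 0 + 0 + 5/16 = 5/16

H(X,Y) = -[(1/16)·log₂(1/16) + (5/8)·log₂(5/8) + (5/16)·log₂(5/16)]
  = 0.2500 + 0.4238 + 0.5244
  = 1.1982 bits
H(Y) = -[(1/16)·log₂(1/16) + (5/8)·log₂(5/8) + (5/16)·log₂(5/16)]
  = 0.2500 + 0.4238 + 0.5244
  = 1.1982 bits

H(X|Y) = 1.1982 - 1.1982 = 0.0000 bits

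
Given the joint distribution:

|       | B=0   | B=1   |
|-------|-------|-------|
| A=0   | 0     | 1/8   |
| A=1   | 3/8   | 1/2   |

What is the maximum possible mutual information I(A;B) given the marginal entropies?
The upper bound on mutual information is I(A;B) ≤ min(H(A), H(B)).

Marginal P(A) (row sums):
  P(A=0) = 0 + 1/8 = 1/8
  P(A=1) = 3/8 + 1/2 = 7/8
Marginal P(B) (column sums):
  P(B=0) = 0 + 3/8 = 3/8
  P(B=1) = 1/8 + 1/2 = 5/8

H(A) = -[(1/8)·log₂(1/8) + (7/8)·log₂(7/8)]
  = 0.3750 + 0.1686
  = 0.5436 bits
H(B) = -[(3/8)·log₂(3/8) + (5/8)·log₂(5/8)]
  = 0.5306 + 0.4238
  = 0.9544 bits

Maximum possible I(A;B) = min(0.5436, 0.9544) = 0.5436 bits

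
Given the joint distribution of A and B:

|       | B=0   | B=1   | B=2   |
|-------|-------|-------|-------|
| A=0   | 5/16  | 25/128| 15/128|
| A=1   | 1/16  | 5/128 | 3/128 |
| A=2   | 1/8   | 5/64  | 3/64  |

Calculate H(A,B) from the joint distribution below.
H(A,B) = -Σ P(A,B) log₂ P(A,B), summed over the non-zero cells:
H(A,B) = -[(5/16)·log₂(5/16) + (25/128)·log₂(25/128) + (15/128)·log₂(15/128) + (1/16)·log₂(1/16) + (5/128)·log₂(5/128) + (3/128)·log₂(3/128) + (1/8)·log₂(1/8) + (5/64)·log₂(5/64) + (3/64)·log₂(3/64)]
  = 0.5244 + 0.4602 + 0.3625 + 0.2500 + 0.1827 + 0.1269 + 0.3750 + 0.2873 + 0.2070
  = 2.7760 bits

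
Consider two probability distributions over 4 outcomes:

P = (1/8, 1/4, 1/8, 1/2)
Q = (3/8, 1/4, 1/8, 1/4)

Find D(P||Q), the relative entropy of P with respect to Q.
D(P||Q) = Σ P(i) log₂(P(i)/Q(i))
  i=0: (1/8) × log₂((1/8)/(3/8)) = (1/8) × log₂(1/3) = -0.1981
  i=1: (1/4) × log₂((1/4)/(1/4)) = (1/4) × log₂(1) = 0.0000
  i=2: (1/8) × log₂((1/8)/(1/8)) = (1/8) × log₂(1) = 0.0000
  i=3: (1/2) × log₂((1/2)/(1/4)) = (1/2) × log₂(2) = 0.5000
D(P||Q) = -0.1981 + 0.0000 + 0.0000 + 0.5000
  = 0.3019 bits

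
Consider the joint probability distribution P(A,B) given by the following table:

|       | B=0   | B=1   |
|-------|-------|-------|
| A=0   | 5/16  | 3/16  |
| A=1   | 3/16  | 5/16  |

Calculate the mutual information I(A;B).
Marginal P(A) (row sums):
  P(A=0) = 5/16 + 3/16 = 1/2
  P(A=1) = 3/16 + 5/16 = 1/2
Marginal P(B) (column sums):
  P(B=0) = 5/16 + 3/16 = 1/2
  P(B=1) = 3/16 + 5/16 = 1/2

H(A) = -[(1/2)·log₂(1/2) + (1/2)·log₂(1/2)]
  = 0.5000 + 0.5000
  = 1.0000 bits
H(B) = -[(1/2)·log₂(1/2) + (1/2)·log₂(1/2)]
  = 0.5000 + 0.5000
  = 1.0000 bits
H(A,B) = -[(5/16)·log₂(5/16) + (3/16)·log₂(3/16) + (3/16)·log₂(3/16) + (5/16)·log₂(5/16)]
  = 0.5244 + 0.4528 + 0.4528 + 0.5244
  = 1.9544 bits

I(A;B) = H(A) + H(B) - H(A,B)
  = 1.0000 + 1.0000 - 1.9544
  = 0.0456 bits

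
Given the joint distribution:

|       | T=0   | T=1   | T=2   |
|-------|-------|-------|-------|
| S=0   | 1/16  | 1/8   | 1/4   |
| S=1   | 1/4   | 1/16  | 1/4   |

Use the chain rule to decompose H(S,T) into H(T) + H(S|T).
By the chain rule: H(S,T) = H(T) + H(S|T)

Marginal P(T) (column sums):
  P(T=0) = 1/16 + 1/4 = 5/16
  P(T=1) = 1/8 + 1/16 = 3/16
  P(T=2) = 1/4 + 1/4 = 1/2
H(T) = -[(5/16)·log₂(5/16) + (3/16)·log₂(3/16) + (1/2)·log₂(1/2)]
  = 0.5244 + 0.4528 + 0.5000
  = 1.4772 bits
H(S|T) = -Σ P(S,T)·log₂ P(S|T), where P(S|T) = P(S,T) / P(T)
  (S=0,T=0): P(S|T) = (1/16)/(5/16) = 1/5;  -(1/16)·log₂(1/5) = 0.1451
  (S=0,T=1): P(S|T) = (1/8)/(3/16) = 2/3;  -(1/8)·log₂(2/3) = 0.0731
  (S=0,T=2): P(S|T) = (1/4)/(1/2) = 1/2;  -(1/4)·log₂(1/2) = 0.2500
  (S=1,T=0): P(S|T) = (1/4)/(5/16) = 4/5;  -(1/4)·log₂(4/5) = 0.0805
  (S=1,T=1): P(S|T) = (1/16)/(3/16) = 1/3;  -(1/16)·log₂(1/3) = 0.0991
  (S=1,T=2): P(S|T) = (1/4)/(1/2) = 1/2;  -(1/4)·log₂(1/2) = 0.2500
H(S|T) = 0.1451 + 0.0731 + 0.2500 + 0.0805 + 0.0991 + 0.2500
  = 0.8978 bits

H(S,T) = H(T) + H(S|T) = 1.4772 + 0.8978 = 2.3750 bits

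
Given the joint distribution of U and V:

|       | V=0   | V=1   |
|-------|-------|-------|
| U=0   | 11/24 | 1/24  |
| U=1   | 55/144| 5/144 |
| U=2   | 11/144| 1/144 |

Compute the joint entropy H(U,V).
H(U,V) = -Σ P(U,V) log₂ P(U,V), summed over the non-zero cells:
H(U,V) = -[(11/24)·log₂(11/24) + (1/24)·log₂(1/24) + (55/144)·log₂(55/144) + (5/144)·log₂(5/144) + (11/144)·log₂(11/144) + (1/144)·log₂(1/144)]
  = 0.5159 + 0.1910 + 0.5304 + 0.1683 + 0.2834 + 0.0498
  = 1.7388 bits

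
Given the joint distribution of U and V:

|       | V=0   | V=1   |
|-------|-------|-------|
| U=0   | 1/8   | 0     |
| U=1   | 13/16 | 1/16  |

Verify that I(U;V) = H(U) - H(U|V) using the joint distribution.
Left side, from I(U;V) = H(U) + H(V) - H(U,V):
Marginal P(U) (row sums):
  P(U=0) = 1/8 + 0 = 1/8
  P(U=1) = 13/16 + 1/16 = 7/8
Marginal P(V) (column sums):
  P(V=0) = 1/8 + 13/16 = 15/16
  P(V=1) = 0 + 1/16 = 1/16

H(U) = -[(1/8)·log₂(1/8) + (7/8)·log₂(7/8)]
  = 0.3750 + 0.1686
  = 0.5436 bits
H(V) = -[(15/16)·log₂(15/16) + (1/16)·log₂(1/16)]
  = 0.0873 + 0.2500
  = 0.3373 bits
H(U,V) = -[(1/8)·log₂(1/8) + (13/16)·log₂(13/16) + (1/16)·log₂(1/16)]
  = 0.3750 + 0.2434 + 0.2500
  = 0.8684 bits

I(U;V) = H(U) + H(V) - H(U,V)
  = 0.5436 + 0.3373 - 0.8684
  = 0.0125 bits

Right side, with H(U|V) computed directly from the conditional probabilities:
H(U|V) = -Σ P(U,V)·log₂ P(U|V), where P(U|V) = P(U,V) / P(V)
  (cells with P(U,V) = 0 contribute 0)
  (U=0,V=0): P(U|V) = (1/8)/(15/16) = 2/15;  -(1/8)·log₂(2/15) = 0.3634
  (U=1,V=0): P(U|V) = (13/16)/(15/16) = 13/15;  -(13/16)·log₂(13/15) = 0.1677
  (U=1,V=1): P(U|V) = (1/16)/(1/16) = 1;  -(1/16)·log₂(1) = 0.0000
H(U|V) = 0.3634 + 0.1677 + 0.0000
  = 0.5311 bits
H(U) - H(U|V) = 0.5436 - 0.5311 = 0.0125 bits

Both sides equal 0.0125 bits, so I(U;V) = H(U) - H(U|V) ✓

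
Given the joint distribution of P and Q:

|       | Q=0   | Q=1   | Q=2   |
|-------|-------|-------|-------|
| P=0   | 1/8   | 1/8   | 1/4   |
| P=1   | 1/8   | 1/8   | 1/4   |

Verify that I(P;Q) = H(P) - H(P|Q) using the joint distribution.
Left side, from I(P;Q) = H(P) + H(Q) - H(P,Q):
Marginal P(P) (row sums):
  P(P=0) = 1/8 + 1/8 + 1/4 = 1/2
  P(P=1) = 1/8 + 1/8 + 1/4 = 1/2
Marginal P(Q) (column sums):
  P(Q=0) = 1/8 + 1/8 = 1/4
  P(Q=1) = 1/8 + 1/8 = 1/4
  P(Q=2) = 1/4 + 1/4 = 1/2

H(P) = -[(1/2)·log₂(1/2) + (1/2)·log₂(1/2)]
  = 0.5000 + 0.5000
  = 1.0000 bits
H(Q) = -[(1/4)·log₂(1/4) + (1/4)·log₂(1/4) + (1/2)·log₂(1/2)]
  = 0.5000 + 0.5000 + 0.5000
  = 1.5000 bits
H(P,Q) = -[(1/8)·log₂(1/8) + (1/8)·log₂(1/8) + (1/4)·log₂(1/4) + (1/8)·log₂(1/8) + (1/8)·log₂(1/8) + (1/4)·log₂(1/4)]
  = 0.3750 + 0.3750 + 0.5000 + 0.3750 + 0.3750 + 0.5000
  = 2.5000 bits

I(P;Q) = H(P) + H(Q) - H(P,Q)
  = 1.0000 + 1.5000 - 2.5000
  = 0.0000 bits

Right side, with H(P|Q) computed directly from the conditional probabilities:
H(P|Q) = -Σ P(P,Q)·log₂ P(P|Q), where P(P|Q) = P(P,Q) / P(Q)
  (P=0,Q=0): P(P|Q) = (1/8)/(1/4) = 1/2;  -(1/8)·log₂(1/2) = 0.1250
  (P=0,Q=1): P(P|Q) = (1/8)/(1/4) = 1/2;  -(1/8)·log₂(1/2) = 0.1250
  (P=0,Q=2): P(P|Q) = (1/4)/(1/2) = 1/2;  -(1/4)·log₂(1/2) = 0.2500
  (P=1,Q=0): P(P|Q) = (1/8)/(1/4) = 1/2;  -(1/8)·log₂(1/2) = 0.1250
  (P=1,Q=1): P(P|Q) = (1/8)/(1/4) = 1/2;  -(1/8)·log₂(1/2) = 0.1250
  (P=1,Q=2): P(P|Q) = (1/4)/(1/2) = 1/2;  -(1/4)·log₂(1/2) = 0.2500
H(P|Q) = 0.1250 + 0.1250 + 0.2500 + 0.1250 + 0.1250 + 0.2500
  = 1.0000 bits
H(P) - H(P|Q) = 1.0000 - 1.0000 = 0.0000 bits

Both sides equal 0.0000 bits, so I(P;Q) = H(P) - H(P|Q) ✓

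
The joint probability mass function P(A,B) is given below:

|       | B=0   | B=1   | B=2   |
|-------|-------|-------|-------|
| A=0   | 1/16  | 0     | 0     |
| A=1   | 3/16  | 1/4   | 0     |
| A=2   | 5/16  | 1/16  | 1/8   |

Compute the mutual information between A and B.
Marginal P(A) (row sums):
  P(A=0) = 1/16 + 0 + 0 = 1/16
  P(A=1) = 3/16 + 1/4 + 0 = 7/16
  P(A=2) = 5/16 + 1/16 + 1/8 = 1/2
Marginal P(B) (column sums):
  P(B=0) = 1/16 + 3/16 + 5/16 = 9/16
  P(B=1) = 0 + 1/4 + 1/16 = 5/16
  P(B=2) = 0 + 0 + 1/8 = 1/8

H(A) = -[(1/16)·log₂(1/16) + (7/16)·log₂(7/16) + (1/2)·log₂(1/2)]
  = 0.2500 + 0.5218 + 0.5000
  = 1.2718 bits
H(B) = -[(9/16)·log₂(9/16) + (5/16)·log₂(5/16) + (1/8)·log₂(1/8)]
  = 0.4669 + 0.5244 + 0.3750
  = 1.3663 bits
H(A,B) = -[(1/16)·log₂(1/16) + (3/16)·log₂(3/16) + (1/4)·log₂(1/4) + (5/16)·log₂(5/16) + (1/16)·log₂(1/16) + (1/8)·log₂(1/8)]
  = 0.2500 + 0.4528 + 0.5000 + 0.5244 + 0.2500 + 0.3750
  = 2.3522 bits

I(A;B) = H(A) + H(B) - H(A,B)
  = 1.2718 + 1.3663 - 2.3522
  = 0.2859 bits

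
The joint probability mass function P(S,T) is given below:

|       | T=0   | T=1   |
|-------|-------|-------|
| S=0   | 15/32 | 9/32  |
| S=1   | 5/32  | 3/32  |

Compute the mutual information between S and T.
Marginal P(S) (row sums):
  P(S=0) = 15/32 + 9/32 = 3/4
  P(S=1) = 5/32 + 3/32 = 1/4
Marginal P(T) (column sums):
  P(T=0) = 15/32 + 5/32 = 5/8
  P(T=1) = 9/32 + 3/32 = 3/8

H(S) = -[(3/4)·log₂(3/4) + (1/4)·log₂(1/4)]
  = 0.3113 + 0.5000
  = 0.8113 bits
H(T) = -[(5/8)·log₂(5/8) + (3/8)·log₂(3/8)]
  = 0.4238 + 0.5306
  = 0.9544 bits
H(S,T) = -[(15/32)·log₂(15/32) + (9/32)·log₂(9/32) + (5/32)·log₂(5/32) + (3/32)·log₂(3/32)]
  = 0.5124 + 0.5147 + 0.4184 + 0.3202
  = 1.7657 bits

I(S;T) = H(S) + H(T) - H(S,T)
  = 0.8113 + 0.9544 - 1.7657
  = 0.0000 bits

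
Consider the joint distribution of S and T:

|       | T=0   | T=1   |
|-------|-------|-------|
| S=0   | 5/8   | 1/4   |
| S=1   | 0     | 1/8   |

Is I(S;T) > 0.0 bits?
Marginal P(S) (row sums):
  P(S=0) = 5/8 + 1/4 = 7/8
  P(S=1) = 0 + 1/8 = 1/8
Marginal P(T) (column sums):
  P(T=0) = 5/8 + 0 = 5/8
  P(T=1) = 1/4 + 1/8 = 3/8

H(S) = -[(7/8)·log₂(7/8) + (1/8)·log₂(1/8)]
  = 0.1686 + 0.3750
  = 0.5436 bits
H(T) = -[(5/8)·log₂(5/8) + (3/8)·log₂(3/8)]
  = 0.4238 + 0.5306
  = 0.9544 bits
H(S,T) = -[(5/8)·log₂(5/8) + (1/4)·log₂(1/4) + (1/8)·log₂(1/8)]
  = 0.4238 + 0.5000 + 0.3750
  = 1.2988 bits

I(S;T) = H(S) + H(T) - H(S,T)
  = 0.5436 + 0.9544 - 1.2988
  = 0.1992 bits

Yes. I(S;T) = 0.1992 bits, which is > 0.0 bits.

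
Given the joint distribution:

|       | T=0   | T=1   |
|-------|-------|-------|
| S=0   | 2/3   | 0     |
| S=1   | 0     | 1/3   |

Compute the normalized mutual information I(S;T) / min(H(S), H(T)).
Marginal P(S) (row sums):
  P(S=0) = 2/3 + 0 = 2/3
  P(S=1) = 0 + 1/3 = 1/3
Marginal P(T) (column sums):
  P(T=0) = 2/3 + 0 = 2/3
  P(T=1) = 0 + 1/3 = 1/3

H(S) = -[(2/3)·log₂(2/3) + (1/3)·log₂(1/3)]
  = 0.3900 + 0.5283
  = 0.9183 bits
H(T) = -[(2/3)·log₂(2/3) + (1/3)·log₂(1/3)]
  = 0.3900 + 0.5283
  = 0.9183 bits
H(S,T) = -[(2/3)·log₂(2/3) + (1/3)·log₂(1/3)]
  = 0.3900 + 0.5283
  = 0.9183 bits

I(S;T) = H(S) + H(T) - H(S,T)
  = 0.9183 + 0.9183 - 0.9183
  = 0.9183 bits

min(H(S), H(T)) = min(0.9183, 0.9183) = 0.9183 bits
Normalized MI = 0.9183 / 0.9183 = 1.0000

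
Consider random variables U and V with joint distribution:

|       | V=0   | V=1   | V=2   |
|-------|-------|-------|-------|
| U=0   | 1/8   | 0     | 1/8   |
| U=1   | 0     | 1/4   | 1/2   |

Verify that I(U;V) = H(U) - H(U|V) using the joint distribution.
Left side, from I(U;V) = H(U) + H(V) - H(U,V):
Marginal P(U) (row sums):
  P(U=0) = 1/8 + 0 + 1/8 = 1/4
  P(U=1) = 0 + 1/4 + 1/2 = 3/4
Marginal P(V) (column sums):
  P(V=0) = 1/8 + 0 = 1/8
  P(V=1) = 0 + 1/4 = 1/4
  P(V=2) = 1/8 + 1/2 = 5/8

H(U) = -[(1/4)·log₂(1/4) + (3/4)·log₂(3/4)]
  = 0.5000 + 0.3113
  = 0.8113 bits
H(V) = -[(1/8)·log₂(1/8) + (1/4)·log₂(1/4) + (5/8)·log₂(5/8)]
  = 0.3750 + 0.5000 + 0.4238
  = 1.2988 bits
H(U,V) = -[(1/8)·log₂(1/8) + (1/8)·log₂(1/8) + (1/4)·log₂(1/4) + (1/2)·log₂(1/2)]
  = 0.3750 + 0.3750 + 0.5000 + 0.5000
  = 1.7500 bits

I(U;V) = H(U) + H(V) - H(U,V)
  = 0.8113 + 1.2988 - 1.7500
  = 0.3601 bits

Right side, with H(U|V) computed directly from the conditional probabilities:
H(U|V) = -Σ P(U,V)·log₂ P(U|V), where P(U|V) = P(U,V) / P(V)
  (cells with P(U,V) = 0 contribute 0)
  (U=0,V=0): P(U|V) = (1/8)/(1/8) = 1;  -(1/8)·log₂(1) = 0.0000
  (U=0,V=2): P(U|V) = (1/8)/(5/8) = 1/5;  -(1/8)·log₂(1/5) = 0.2902
  (U=1,V=1): P(U|V) = (1/4)/(1/4) = 1;  -(1/4)·log₂(1) = 0.0000
  (U=1,V=2): P(U|V) = (1/2)/(5/8) = 4/5;  -(1/2)·log₂(4/5) = 0.1610
H(U|V) = 0.0000 + 0.2902 + 0.0000 + 0.1610
  = 0.4512 bits
H(U) - H(U|V) = 0.8113 - 0.4512 = 0.3601 bits

Both sides equal 0.3601 bits, so I(U;V) = H(U) - H(U|V) ✓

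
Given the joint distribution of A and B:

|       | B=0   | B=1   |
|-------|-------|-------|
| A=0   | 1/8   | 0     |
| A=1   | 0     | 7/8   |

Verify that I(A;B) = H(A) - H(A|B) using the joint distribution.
Left side, from I(A;B) = H(A) + H(B) - H(A,B):
Marginal P(A) (row sums):
  P(A=0) = 1/8 + 0 = 1/8
  P(A=1) = 0 + 7/8 = 7/8
Marginal P(B) (column sums):
  P(B=0) = 1/8 + 0 = 1/8
  P(B=1) = 0 + 7/8 = 7/8

H(A) = -[(1/8)·log₂(1/8) + (7/8)·log₂(7/8)]
  = 0.3750 + 0.1686
  = 0.5436 bits
H(B) = -[(1/8)·log₂(1/8) + (7/8)·log₂(7/8)]
  = 0.3750 + 0.1686
  = 0.5436 bits
H(A,B) = -[(1/8)·log₂(1/8) + (7/8)·log₂(7/8)]
  = 0.3750 + 0.1686
  = 0.5436 bits

I(A;B) = H(A) + H(B) - H(A,B)
  = 0.5436 + 0.5436 - 0.5436
  = 0.5436 bits

Right side, with H(A|B) computed directly from the conditional probabilities:
H(A|B) = -Σ P(A,B)·log₂ P(A|B), where P(A|B) = P(A,B) / P(B)
  (cells with P(A,B) = 0 contribute 0)
  (A=0,B=0): P(A|B) = (1/8)/(1/8) = 1;  -(1/8)·log₂(1) = 0.0000
  (A=1,B=1): P(A|B) = (7/8)/(7/8) = 1;  -(7/8)·log₂(1) = 0.0000
H(A|B) = 0.0000 + 0.0000
  = 0.0000 bits
H(A) - H(A|B) = 0.5436 - 0.0000 = 0.5436 bits

Both sides equal 0.5436 bits, so I(A;B) = H(A) - H(A|B) ✓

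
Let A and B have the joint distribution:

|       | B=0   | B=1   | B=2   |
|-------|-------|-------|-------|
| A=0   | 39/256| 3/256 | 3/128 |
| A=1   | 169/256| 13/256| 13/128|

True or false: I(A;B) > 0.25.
Marginal P(A) (row sums):
  P(A=0) = 39/256 + 3/256 + 3/128 = 3/16
  P(A=1) = 169/256 + 13/256 + 13/128 = 13/16
Marginal P(B) (column sums):
  P(B=0) = 39/256 + 169/256 = 13/16
  P(B=1) = 3/256 + 13/256 = 1/16
  P(B=2) = 3/128 + 13/128 = 1/8

H(A) = -[(3/16)·log₂(3/16) + (13/16)·log₂(13/16)]
  = 0.4528 + 0.2434
  = 0.6962 bits
H(B) = -[(13/16)·log₂(13/16) + (1/16)·log₂(1/16) + (1/8)·log₂(1/8)]
  = 0.2434 + 0.2500 + 0.3750
  = 0.8684 bits
H(A,B) = -[(39/256)·log₂(39/256) + (3/256)·log₂(3/256) + (3/128)·log₂(3/128) + (169/256)·log₂(169/256) + (13/256)·log₂(13/256) + (13/128)·log₂(13/128)]
  = 0.4136 + 0.0752 + 0.1269 + 0.3955 + 0.2183 + 0.3351
  = 1.5646 bits

I(A;B) = H(A) + H(B) - H(A,B)
  = 0.6962 + 0.8684 - 1.5646
  = 0.0000 bits

False. I(A;B) = 0.0000 bits, which is ≤ 0.25 bits.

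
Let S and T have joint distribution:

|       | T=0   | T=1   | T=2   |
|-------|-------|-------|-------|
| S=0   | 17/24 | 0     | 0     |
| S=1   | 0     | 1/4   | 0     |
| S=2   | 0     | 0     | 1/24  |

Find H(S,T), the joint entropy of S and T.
H(S,T) = -Σ P(S,T) log₂ P(S,T), summed over the non-zero cells:
H(S,T) = -[(17/24)·log₂(17/24) + (1/4)·log₂(1/4) + (1/24)·log₂(1/24)]
  = 0.3524 + 0.5000 + 0.1910
  = 1.0434 bits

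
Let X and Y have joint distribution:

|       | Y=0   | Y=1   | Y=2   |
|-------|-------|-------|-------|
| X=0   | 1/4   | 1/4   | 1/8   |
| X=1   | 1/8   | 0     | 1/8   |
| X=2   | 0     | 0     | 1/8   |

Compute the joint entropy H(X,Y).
H(X,Y) = -Σ P(X,Y) log₂ P(X,Y), summed over the non-zero cells:
H(X,Y) = -[(1/4)·log₂(1/4) + (1/4)·log₂(1/4) + (1/8)·log₂(1/8) + (1/8)·log₂(1/8) + (1/8)·log₂(1/8) + (1/8)·log₂(1/8)]
  = 0.5000 + 0.5000 + 0.3750 + 0.3750 + 0.3750 + 0.3750
  = 2.5000 bits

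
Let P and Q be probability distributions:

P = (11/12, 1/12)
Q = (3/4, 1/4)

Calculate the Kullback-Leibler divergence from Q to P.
D(P||Q) = Σ P(i) log₂(P(i)/Q(i))
  i=0: (11/12) × log₂((11/12)/(3/4)) = (11/12) × log₂(11/9) = 0.2654
  i=1: (1/12) × log₂((1/12)/(1/4)) = (1/12) × log₂(1/3) = -0.1321
D(P||Q) = 0.2654 - 0.1321
  = 0.1333 bits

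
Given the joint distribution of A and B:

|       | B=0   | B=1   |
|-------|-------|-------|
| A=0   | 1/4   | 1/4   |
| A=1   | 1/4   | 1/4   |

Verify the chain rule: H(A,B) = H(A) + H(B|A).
Left side:
H(A,B) = -[(1/4)·log₂(1/4) + (1/4)·log₂(1/4) + (1/4)·log₂(1/4) + (1/4)·log₂(1/4)]
  = 0.5000 + 0.5000 + 0.5000 + 0.5000
  = 2.0000 bits

Right side:
Marginal P(A) (row sums):
  P(A=0) = 1/4 + 1/4 = 1/2
  P(A=1) = 1/4 + 1/4 = 1/2
H(A) = -[(1/2)·log₂(1/2) + (1/2)·log₂(1/2)]
  = 0.5000 + 0.5000
  = 1.0000 bits
H(B|A) = -Σ P(A,B)·log₂ P(B|A), where P(B|A) = P(A,B) / P(A)
  (A=0,B=0): P(B|A) = (1/4)/(1/2) = 1/2;  -(1/4)·log₂(1/2) = 0.2500
  (A=0,B=1): P(B|A) = (1/4)/(1/2) = 1/2;  -(1/4)·log₂(1/2) = 0.2500
  (A=1,B=0): P(B|A) = (1/4)/(1/2) = 1/2;  -(1/4)·log₂(1/2) = 0.2500
  (A=1,B=1): P(B|A) = (1/4)/(1/2) = 1/2;  -(1/4)·log₂(1/2) = 0.2500
H(B|A) = 0.2500 + 0.2500 + 0.2500 + 0.2500
  = 1.0000 bits
H(A) + H(B|A) = 1.0000 + 1.0000 = 2.0000 bits

Both sides equal 2.0000 bits, so the chain rule holds ✓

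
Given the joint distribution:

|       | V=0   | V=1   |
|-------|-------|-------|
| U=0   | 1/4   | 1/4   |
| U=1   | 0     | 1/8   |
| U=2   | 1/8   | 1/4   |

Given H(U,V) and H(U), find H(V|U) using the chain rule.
From the chain rule: H(U,V) = H(U) + H(V|U)
Therefore: H(V|U) = H(U,V) - H(U)

H(U,V) = -[(1/4)·log₂(1/4) + (1/4)·log₂(1/4) + (1/8)·log₂(1/8) + (1/8)·log₂(1/8) + (1/4)·log₂(1/4)]
  = 0.5000 + 0.5000 + 0.3750 + 0.3750 + 0.5000
  = 2.2500 bits
Marginal P(U) (row sums):
  P(U=0) = 1/4 + 1/4 = 1/2
  P(U=1) = 0 + 1/8 = 1/8
  P(U=2) = 1/8 + 1/4 = 3/8
H(U) = -[(1/2)·log₂(1/2) + (1/8)·log₂(1/8) + (3/8)·log₂(3/8)]
  = 0.5000 + 0.3750 + 0.5306
  = 1.4056 bits

H(V|U) = 2.2500 - 1.4056 = 0.8444 bits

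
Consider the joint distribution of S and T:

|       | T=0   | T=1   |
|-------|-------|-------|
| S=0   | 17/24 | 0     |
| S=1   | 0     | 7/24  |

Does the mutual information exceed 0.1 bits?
Marginal P(S) (row sums):
  P(S=0) = 17/24 + 0 = 17/24
  P(S=1) = 0 + 7/24 = 7/24
Marginal P(T) (column sums):
  P(T=0) = 17/24 + 0 = 17/24
  P(T=1) = 0 + 7/24 = 7/24

H(S) = -[(17/24)·log₂(17/24) + (7/24)·log₂(7/24)]
  = 0.3524 + 0.5185
  = 0.8709 bits
H(T) = -[(17/24)·log₂(17/24) + (7/24)·log₂(7/24)]
  = 0.3524 + 0.5185
  = 0.8709 bits
H(S,T) = -[(17/24)·log₂(17/24) + (7/24)·log₂(7/24)]
  = 0.3524 + 0.5185
  = 0.8709 bits

I(S;T) = H(S) + H(T) - H(S,T)
  = 0.8709 + 0.8709 - 0.8709
  = 0.8709 bits

Yes. I(S;T) = 0.8709 bits, which is > 0.1 bits.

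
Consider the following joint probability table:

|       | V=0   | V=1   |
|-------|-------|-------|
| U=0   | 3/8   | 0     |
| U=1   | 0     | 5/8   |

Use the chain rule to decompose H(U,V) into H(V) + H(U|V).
By the chain rule: H(U,V) = H(V) + H(U|V)

Marginal P(V) (column sums):
  P(V=0) = 3/8 + 0 = 3/8
  P(V=1) = 0 + 5/8 = 5/8
H(V) = -[(3/8)·log₂(3/8) + (5/8)·log₂(5/8)]
  = 0.5306 + 0.4238
  = 0.9544 bits
H(U|V) = -Σ P(U,V)·log₂ P(U|V), where P(U|V) = P(U,V) / P(V)
  (cells with P(U,V) = 0 contribute 0)
  (U=0,V=0): P(U|V) = (3/8)/(3/8) = 1;  -(3/8)·log₂(1) = 0.0000
  (U=1,V=1): P(U|V) = (5/8)/(5/8) = 1;  -(5/8)·log₂(1) = 0.0000
H(U|V) = 0.0000 + 0.0000
  = 0.0000 bits

H(U,V) = H(V) + H(U|V) = 0.9544 + 0.0000 = 0.9544 bits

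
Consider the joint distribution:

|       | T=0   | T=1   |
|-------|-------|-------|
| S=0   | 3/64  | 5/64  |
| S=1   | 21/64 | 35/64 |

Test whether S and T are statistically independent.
Marginal P(S) (row sums):
  P(S=0) = 3/64 + 5/64 = 1/8
  P(S=1) = 21/64 + 35/64 = 7/8
Marginal P(T) (column sums):
  P(T=0) = 3/64 + 21/64 = 3/8
  P(T=1) = 5/64 + 35/64 = 5/8

S and T are independent iff P(S=i,T=j) = P(S=i)·P(T=j) for every cell.
  P(S=0)·P(T=0) = 1/8 × 3/8 = 3/64 = P(S=0,T=0) ✓
  P(S=0)·P(T=1) = 1/8 × 5/8 = 5/64 = P(S=0,T=1) ✓
  P(S=1)·P(T=0) = 7/8 × 3/8 = 21/64 = P(S=1,T=0) ✓
  P(S=1)·P(T=1) = 7/8 × 5/8 = 35/64 = P(S=1,T=1) ✓

Yes, S and T are independent: every cell factors, so I(S;T) = 0 bits.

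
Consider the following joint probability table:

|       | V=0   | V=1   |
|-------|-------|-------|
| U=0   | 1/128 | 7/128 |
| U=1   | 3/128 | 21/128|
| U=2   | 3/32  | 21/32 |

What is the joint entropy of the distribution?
H(U,V) = -Σ P(U,V) log₂ P(U,V), summed over the non-zero cells:
H(U,V) = -[(1/128)·log₂(1/128) + (7/128)·log₂(7/128) + (3/128)·log₂(3/128) + (21/128)·log₂(21/128) + (3/32)·log₂(3/32) + (21/32)·log₂(21/32)]
  = 0.0547 + 0.2293 + 0.1269 + 0.4278 + 0.3202 + 0.3988
  = 1.5577 bits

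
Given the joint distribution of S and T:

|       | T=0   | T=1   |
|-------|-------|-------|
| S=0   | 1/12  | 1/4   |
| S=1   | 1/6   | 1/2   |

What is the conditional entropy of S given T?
Marginal P(T) (column sums):
  P(T=0) = 1/12 + 1/6 = 1/4
  P(T=1) = 1/4 + 1/2 = 3/4

H(S|T) = -Σ P(S,T)·log₂ P(S|T), where P(S|T) = P(S,T) / P(T)
  (S=0,T=0): P(S|T) = (1/12)/(1/4) = 1/3;  -(1/12)·log₂(1/3) = 0.1321
  (S=0,T=1): P(S|T) = (1/4)/(3/4) = 1/3;  -(1/4)·log₂(1/3) = 0.3962
  (S=1,T=0): P(S|T) = (1/6)/(1/4) = 2/3;  -(1/6)·log₂(2/3) = 0.0975
  (S=1,T=1): P(S|T) = (1/2)/(3/4) = 2/3;  -(1/2)·log₂(2/3) = 0.2925
H(S|T) = 0.1321 + 0.3962 + 0.0975 + 0.2925
  = 0.9183 bits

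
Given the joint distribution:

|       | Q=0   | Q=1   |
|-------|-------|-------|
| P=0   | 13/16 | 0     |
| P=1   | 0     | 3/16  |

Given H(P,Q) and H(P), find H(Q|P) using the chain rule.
From the chain rule: H(P,Q) = H(P) + H(Q|P)
Therefore: H(Q|P) = H(P,Q) - H(P)

H(P,Q) = -[(13/16)·log₂(13/16) + (3/16)·log₂(3/16)]
  = 0.2434 + 0.4528
  = 0.6962 bits
Marginal P(P) (row sums):
  P(P=0) = 13/16 + 0 = 13/16
  P(P=1) = 0 + 3/16 = 3/16
H(P) = -[(13/16)·log₂(13/16) + (3/16)·log₂(3/16)]
  = 0.2434 + 0.4528
  = 0.6962 bits

H(Q|P) = 0.6962 - 0.6962 = 0.0000 bits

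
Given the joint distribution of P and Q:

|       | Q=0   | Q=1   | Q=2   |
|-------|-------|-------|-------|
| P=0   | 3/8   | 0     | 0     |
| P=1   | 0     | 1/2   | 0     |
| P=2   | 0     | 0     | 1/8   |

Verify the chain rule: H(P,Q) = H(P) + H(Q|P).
Left side:
H(P,Q) = -[(3/8)·log₂(3/8) + (1/2)·log₂(1/2) + (1/8)·log₂(1/8)]
  = 0.5306 + 0.5000 + 0.3750
  = 1.4056 bits

Right side:
Marginal P(P) (row sums):
  P(P=0) = 3/8 + 0 + 0 = 3/8
  P(P=1) = 0 + 1/2 + 0 = 1/2
  P(P=2) = 0 + 0 + 1/8 = 1/8
H(P) = -[(3/8)·log₂(3/8) + (1/2)·log₂(1/2) + (1/8)·log₂(1/8)]
  = 0.5306 + 0.5000 + 0.3750
  = 1.4056 bits
H(Q|P) = -Σ P(P,Q)·log₂ P(Q|P), where P(Q|P) = P(P,Q) / P(P)
  (cells with P(P,Q) = 0 contribute 0)
  (P=0,Q=0): P(Q|P) = (3/8)/(3/8) = 1;  -(3/8)·log₂(1) = 0.0000
  (P=1,Q=1): P(Q|P) = (1/2)/(1/2) = 1;  -(1/2)·log₂(1) = 0.0000
  (P=2,Q=2): P(Q|P) = (1/8)/(1/8) = 1;  -(1/8)·log₂(1) = 0.0000
H(Q|P) = 0.0000 + 0.0000 + 0.0000
  = 0.0000 bits
H(P) + H(Q|P) = 1.4056 + 0.0000 = 1.4056 bits

Both sides equal 1.4056 bits, so the chain rule holds ✓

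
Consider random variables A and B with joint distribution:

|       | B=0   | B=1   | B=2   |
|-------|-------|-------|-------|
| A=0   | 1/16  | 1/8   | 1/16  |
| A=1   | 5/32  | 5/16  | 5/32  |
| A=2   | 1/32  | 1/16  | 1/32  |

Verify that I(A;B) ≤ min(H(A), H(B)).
Marginal P(A) (row sums):
  P(A=0) = 1/16 + 1/8 + 1/16 = 1/4
  P(A=1) = 5/32 + 5/16 + 5/32 = 5/8
  P(A=2) = 1/32 + 1/16 + 1/32 = 1/8
Marginal P(B) (column sums):
  P(B=0) = 1/16 + 5/32 + 1/32 = 1/4
  P(B=1) = 1/8 + 5/16 + 1/16 = 1/2
  P(B=2) = 1/16 + 5/32 + 1/32 = 1/4

H(A) = -[(1/4)·log₂(1/4) + (5/8)·log₂(5/8) + (1/8)·log₂(1/8)]
  = 0.5000 + 0.4238 + 0.3750
  = 1.2988 bits
H(B) = -[(1/4)·log₂(1/4) + (1/2)·log₂(1/2) + (1/4)·log₂(1/4)]
  = 0.5000 + 0.5000 + 0.5000
  = 1.5000 bits
H(A,B) = -[(1/16)·log₂(1/16) + (1/8)·log₂(1/8) + (1/16)·log₂(1/16) + (5/32)·log₂(5/32) + (5/16)·log₂(5/16) + (5/32)·log₂(5/32) + (1/32)·log₂(1/32) + (1/16)·log₂(1/16) + (1/32)·log₂(1/32)]
  = 0.2500 + 0.3750 + 0.2500 + 0.4184 + 0.5244 + 0.4184 + 0.1563 + 0.2500 + 0.1563
  = 2.7988 bits

I(A;B) = H(A) + H(B) - H(A,B)
  = 1.2988 + 1.5000 - 2.7988
  = 0.0000 bits

min(H(A), H(B)) = min(1.2988, 1.5000) = 1.2988 bits
Since 0.0000 ≤ 1.2988, the bound is satisfied ✓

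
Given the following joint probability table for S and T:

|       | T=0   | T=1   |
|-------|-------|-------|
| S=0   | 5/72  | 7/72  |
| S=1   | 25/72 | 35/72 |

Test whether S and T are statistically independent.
Marginal P(S) (row sums):
  P(S=0) = 5/72 + 7/72 = 1/6
  P(S=1) = 25/72 + 35/72 = 5/6
Marginal P(T) (column sums):
  P(T=0) = 5/72 + 25/72 = 5/12
  P(T=1) = 7/72 + 35/72 = 7/12

S and T are independent iff P(S=i,T=j) = P(S=i)·P(T=j) for every cell.
  P(S=0)·P(T=0) = 1/6 × 5/12 = 5/72 = P(S=0,T=0) ✓
  P(S=0)·P(T=1) = 1/6 × 7/12 = 7/72 = P(S=0,T=1) ✓
  P(S=1)·P(T=0) = 5/6 × 5/12 = 25/72 = P(S=1,T=0) ✓
  P(S=1)·P(T=1) = 5/6 × 7/12 = 35/72 = P(S=1,T=1) ✓

Yes, S and T are independent: every cell factors, so I(S;T) = 0 bits.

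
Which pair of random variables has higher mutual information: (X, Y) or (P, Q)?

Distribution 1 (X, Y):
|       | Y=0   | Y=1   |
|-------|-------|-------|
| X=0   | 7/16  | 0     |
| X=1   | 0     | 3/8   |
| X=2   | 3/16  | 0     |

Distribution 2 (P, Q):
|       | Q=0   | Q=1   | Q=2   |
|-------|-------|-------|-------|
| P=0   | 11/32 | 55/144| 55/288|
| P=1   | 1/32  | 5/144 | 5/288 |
Distribution 1 (X, Y):
Marginal P(X) (row sums):
  P(X=0) = 7/16 + 0 = 7/16
  P(X=1) = 0 + 3/8 = 3/8
  P(X=2) = 3/16 + 0 = 3/16
Marginal P(Y) (column sums):
  P(Y=0) = 7/16 + 0 + 3/16 = 5/8
  P(Y=1) = 0 + 3/8 + 0 = 3/8

H(X) = -[(7/16)·log₂(7/16) + (3/8)·log₂(3/8) + (3/16)·log₂(3/16)]
  = 0.5218 + 0.5306 + 0.4528
  = 1.5052 bits
H(Y) = -[(5/8)·log₂(5/8) + (3/8)·log₂(3/8)]
  = 0.4238 + 0.5306
  = 0.9544 bits
H(X,Y) = -[(7/16)·log₂(7/16) + (3/8)·log₂(3/8) + (3/16)·log₂(3/16)]
  = 0.5218 + 0.5306 + 0.4528
  = 1.5052 bits

I(X;Y) = H(X) + H(Y) - H(X,Y)
  = 1.5052 + 0.9544 - 1.5052
  = 0.9544 bits

Distribution 2 (P, Q):
Marginal P(P) (row sums):
  P(P=0) = 11/32 + 55/144 + 55/288 = 11/12
  P(P=1) = 1/32 + 5/144 + 5/288 = 1/12
Marginal P(Q) (column sums):
  P(Q=0) = 11/32 + 1/32 = 3/8
  P(Q=1) = 55/144 + 5/144 = 5/12
  P(Q=2) = 55/288 + 5/288 = 5/24

H(P) = -[(11/12)·log₂(11/12) + (1/12)·log₂(1/12)]
  = 0.1151 + 0.2987
  = 0.4138 bits
H(Q) = -[(3/8)·log₂(3/8) + (5/12)·log₂(5/12) + (5/24)·log₂(5/24)]
  = 0.5306 + 0.5263 + 0.4715
  = 1.5284 bits
H(P,Q) = -[(11/32)·log₂(11/32) + (55/144)·log₂(55/144) + (55/288)·log₂(55/288) + (1/32)·log₂(1/32) + (5/144)·log₂(5/144) + (5/288)·log₂(5/288)]
  = 0.5296 + 0.5304 + 0.4561 + 0.1563 + 0.1683 + 0.1015
  = 1.9422 bits

I(P;Q) = H(P) + H(Q) - H(P,Q)
  = 0.4138 + 1.5284 - 1.9422
  = 0.0000 bits

I(X;Y) = 0.9544 bits > I(P;Q) = 0.0000 bits, so (X, Y) has the higher mutual information (stronger dependence).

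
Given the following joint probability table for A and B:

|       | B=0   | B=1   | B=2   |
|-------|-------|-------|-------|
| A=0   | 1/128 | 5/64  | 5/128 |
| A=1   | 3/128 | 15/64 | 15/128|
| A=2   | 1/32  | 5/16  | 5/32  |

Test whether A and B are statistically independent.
Marginal P(A) (row sums):
  P(A=0) = 1/128 + 5/64 + 5/128 = 1/8
  P(A=1) = 3/128 + 15/64 + 15/128 = 3/8
  P(A=2) = 1/32 + 5/16 + 5/32 = 1/2
Marginal P(B) (column sums):
  P(B=0) = 1/128 + 3/128 + 1/32 = 1/16
  P(B=1) = 5/64 + 15/64 + 5/16 = 5/8
  P(B=2) = 5/128 + 15/128 + 5/32 = 5/16

A and B are independent iff P(A=i,B=j) = P(A=i)·P(B=j) for every cell.
  P(A=0)·P(B=0) = 1/8 × 1/16 = 1/128 = P(A=0,B=0) ✓
  P(A=0)·P(B=1) = 1/8 × 5/8 = 5/64 = P(A=0,B=1) ✓
  P(A=0)·P(B=2) = 1/8 × 5/16 = 5/128 = P(A=0,B=2) ✓
  P(A=1)·P(B=0) = 3/8 × 1/16 = 3/128 = P(A=1,B=0) ✓
  P(A=1)·P(B=1) = 3/8 × 5/8 = 15/64 = P(A=1,B=1) ✓
  P(A=1)·P(B=2) = 3/8 × 5/16 = 15/128 = P(A=1,B=2) ✓
  P(A=2)·P(B=0) = 1/2 × 1/16 = 1/32 = P(A=2,B=0) ✓
  P(A=2)·P(B=1) = 1/2 × 5/8 = 5/16 = P(A=2,B=1) ✓
  P(A=2)·P(B=2) = 1/2 × 5/16 = 5/32 = P(A=2,B=2) ✓

Yes, A and B are independent: every cell factors, so I(A;B) = 0 bits.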